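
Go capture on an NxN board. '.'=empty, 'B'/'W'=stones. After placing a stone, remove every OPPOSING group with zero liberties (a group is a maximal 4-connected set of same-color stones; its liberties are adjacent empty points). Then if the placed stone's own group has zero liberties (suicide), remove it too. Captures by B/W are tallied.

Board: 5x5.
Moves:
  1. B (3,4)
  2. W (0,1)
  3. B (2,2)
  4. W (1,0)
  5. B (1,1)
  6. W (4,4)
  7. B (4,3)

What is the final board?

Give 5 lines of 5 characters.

Answer: .W...
WB...
..B..
....B
...B.

Derivation:
Move 1: B@(3,4) -> caps B=0 W=0
Move 2: W@(0,1) -> caps B=0 W=0
Move 3: B@(2,2) -> caps B=0 W=0
Move 4: W@(1,0) -> caps B=0 W=0
Move 5: B@(1,1) -> caps B=0 W=0
Move 6: W@(4,4) -> caps B=0 W=0
Move 7: B@(4,3) -> caps B=1 W=0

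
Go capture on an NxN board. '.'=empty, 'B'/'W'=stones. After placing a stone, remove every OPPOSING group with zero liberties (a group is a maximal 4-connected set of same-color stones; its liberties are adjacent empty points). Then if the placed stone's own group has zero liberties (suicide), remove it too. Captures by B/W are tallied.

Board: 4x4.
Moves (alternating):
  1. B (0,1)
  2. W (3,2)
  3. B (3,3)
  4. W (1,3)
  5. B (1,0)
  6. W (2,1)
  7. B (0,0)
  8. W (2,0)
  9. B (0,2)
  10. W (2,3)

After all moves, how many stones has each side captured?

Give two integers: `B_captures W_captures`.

Answer: 0 1

Derivation:
Move 1: B@(0,1) -> caps B=0 W=0
Move 2: W@(3,2) -> caps B=0 W=0
Move 3: B@(3,3) -> caps B=0 W=0
Move 4: W@(1,3) -> caps B=0 W=0
Move 5: B@(1,0) -> caps B=0 W=0
Move 6: W@(2,1) -> caps B=0 W=0
Move 7: B@(0,0) -> caps B=0 W=0
Move 8: W@(2,0) -> caps B=0 W=0
Move 9: B@(0,2) -> caps B=0 W=0
Move 10: W@(2,3) -> caps B=0 W=1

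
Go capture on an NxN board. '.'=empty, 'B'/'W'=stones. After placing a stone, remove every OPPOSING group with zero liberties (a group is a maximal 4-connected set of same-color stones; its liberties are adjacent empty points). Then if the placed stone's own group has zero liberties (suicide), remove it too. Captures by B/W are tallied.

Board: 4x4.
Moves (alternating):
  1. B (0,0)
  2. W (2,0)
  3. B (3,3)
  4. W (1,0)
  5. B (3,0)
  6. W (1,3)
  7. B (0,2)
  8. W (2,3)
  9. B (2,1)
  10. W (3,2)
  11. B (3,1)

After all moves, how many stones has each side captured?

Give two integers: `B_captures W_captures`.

Move 1: B@(0,0) -> caps B=0 W=0
Move 2: W@(2,0) -> caps B=0 W=0
Move 3: B@(3,3) -> caps B=0 W=0
Move 4: W@(1,0) -> caps B=0 W=0
Move 5: B@(3,0) -> caps B=0 W=0
Move 6: W@(1,3) -> caps B=0 W=0
Move 7: B@(0,2) -> caps B=0 W=0
Move 8: W@(2,3) -> caps B=0 W=0
Move 9: B@(2,1) -> caps B=0 W=0
Move 10: W@(3,2) -> caps B=0 W=1
Move 11: B@(3,1) -> caps B=0 W=1

Answer: 0 1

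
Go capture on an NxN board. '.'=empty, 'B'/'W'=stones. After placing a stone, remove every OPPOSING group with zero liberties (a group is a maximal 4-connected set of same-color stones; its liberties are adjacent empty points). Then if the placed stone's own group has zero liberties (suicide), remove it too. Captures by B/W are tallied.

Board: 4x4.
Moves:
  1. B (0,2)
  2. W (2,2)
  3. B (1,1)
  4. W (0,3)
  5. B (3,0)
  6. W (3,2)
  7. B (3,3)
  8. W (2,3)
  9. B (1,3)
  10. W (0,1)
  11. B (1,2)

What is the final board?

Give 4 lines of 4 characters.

Move 1: B@(0,2) -> caps B=0 W=0
Move 2: W@(2,2) -> caps B=0 W=0
Move 3: B@(1,1) -> caps B=0 W=0
Move 4: W@(0,3) -> caps B=0 W=0
Move 5: B@(3,0) -> caps B=0 W=0
Move 6: W@(3,2) -> caps B=0 W=0
Move 7: B@(3,3) -> caps B=0 W=0
Move 8: W@(2,3) -> caps B=0 W=1
Move 9: B@(1,3) -> caps B=1 W=1
Move 10: W@(0,1) -> caps B=1 W=1
Move 11: B@(1,2) -> caps B=1 W=1

Answer: .WB.
.BBB
..WW
B.W.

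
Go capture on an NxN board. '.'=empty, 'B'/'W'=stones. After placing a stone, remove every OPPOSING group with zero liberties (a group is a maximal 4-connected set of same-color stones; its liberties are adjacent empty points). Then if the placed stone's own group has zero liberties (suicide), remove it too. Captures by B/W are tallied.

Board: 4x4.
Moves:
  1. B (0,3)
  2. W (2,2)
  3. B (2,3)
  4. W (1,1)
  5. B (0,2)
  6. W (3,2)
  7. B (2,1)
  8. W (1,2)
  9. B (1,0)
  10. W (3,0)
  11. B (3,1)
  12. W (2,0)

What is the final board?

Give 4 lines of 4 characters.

Answer: ..BB
BWW.
W.WB
W.W.

Derivation:
Move 1: B@(0,3) -> caps B=0 W=0
Move 2: W@(2,2) -> caps B=0 W=0
Move 3: B@(2,3) -> caps B=0 W=0
Move 4: W@(1,1) -> caps B=0 W=0
Move 5: B@(0,2) -> caps B=0 W=0
Move 6: W@(3,2) -> caps B=0 W=0
Move 7: B@(2,1) -> caps B=0 W=0
Move 8: W@(1,2) -> caps B=0 W=0
Move 9: B@(1,0) -> caps B=0 W=0
Move 10: W@(3,0) -> caps B=0 W=0
Move 11: B@(3,1) -> caps B=0 W=0
Move 12: W@(2,0) -> caps B=0 W=2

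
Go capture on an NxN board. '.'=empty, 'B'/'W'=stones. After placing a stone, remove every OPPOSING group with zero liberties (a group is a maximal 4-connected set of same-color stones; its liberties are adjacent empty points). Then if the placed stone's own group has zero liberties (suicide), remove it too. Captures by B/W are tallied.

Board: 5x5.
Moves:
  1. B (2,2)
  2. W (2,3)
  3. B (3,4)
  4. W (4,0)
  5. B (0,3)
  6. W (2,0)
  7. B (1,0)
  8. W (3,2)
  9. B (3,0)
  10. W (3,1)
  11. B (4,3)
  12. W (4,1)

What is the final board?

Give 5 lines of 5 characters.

Answer: ...B.
B....
W.BW.
.WW.B
WW.B.

Derivation:
Move 1: B@(2,2) -> caps B=0 W=0
Move 2: W@(2,3) -> caps B=0 W=0
Move 3: B@(3,4) -> caps B=0 W=0
Move 4: W@(4,0) -> caps B=0 W=0
Move 5: B@(0,3) -> caps B=0 W=0
Move 6: W@(2,0) -> caps B=0 W=0
Move 7: B@(1,0) -> caps B=0 W=0
Move 8: W@(3,2) -> caps B=0 W=0
Move 9: B@(3,0) -> caps B=0 W=0
Move 10: W@(3,1) -> caps B=0 W=1
Move 11: B@(4,3) -> caps B=0 W=1
Move 12: W@(4,1) -> caps B=0 W=1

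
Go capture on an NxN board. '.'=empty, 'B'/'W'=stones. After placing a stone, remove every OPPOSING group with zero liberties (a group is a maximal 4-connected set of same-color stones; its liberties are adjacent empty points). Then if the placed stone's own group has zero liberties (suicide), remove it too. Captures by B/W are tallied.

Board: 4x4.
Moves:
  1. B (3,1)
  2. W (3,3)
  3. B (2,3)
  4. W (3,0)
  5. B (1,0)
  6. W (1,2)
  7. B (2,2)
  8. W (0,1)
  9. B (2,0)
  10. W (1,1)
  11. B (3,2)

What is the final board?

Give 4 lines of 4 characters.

Answer: .W..
BWW.
B.BB
.BB.

Derivation:
Move 1: B@(3,1) -> caps B=0 W=0
Move 2: W@(3,3) -> caps B=0 W=0
Move 3: B@(2,3) -> caps B=0 W=0
Move 4: W@(3,0) -> caps B=0 W=0
Move 5: B@(1,0) -> caps B=0 W=0
Move 6: W@(1,2) -> caps B=0 W=0
Move 7: B@(2,2) -> caps B=0 W=0
Move 8: W@(0,1) -> caps B=0 W=0
Move 9: B@(2,0) -> caps B=1 W=0
Move 10: W@(1,1) -> caps B=1 W=0
Move 11: B@(3,2) -> caps B=2 W=0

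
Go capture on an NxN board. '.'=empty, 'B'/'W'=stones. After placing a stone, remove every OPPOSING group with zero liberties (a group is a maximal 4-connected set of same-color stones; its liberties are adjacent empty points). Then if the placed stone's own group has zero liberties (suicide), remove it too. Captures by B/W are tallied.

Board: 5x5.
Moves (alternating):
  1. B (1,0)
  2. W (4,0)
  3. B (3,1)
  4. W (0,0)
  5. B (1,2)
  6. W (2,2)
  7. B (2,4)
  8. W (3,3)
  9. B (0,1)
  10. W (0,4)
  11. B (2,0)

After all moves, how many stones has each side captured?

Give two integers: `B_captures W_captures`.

Answer: 1 0

Derivation:
Move 1: B@(1,0) -> caps B=0 W=0
Move 2: W@(4,0) -> caps B=0 W=0
Move 3: B@(3,1) -> caps B=0 W=0
Move 4: W@(0,0) -> caps B=0 W=0
Move 5: B@(1,2) -> caps B=0 W=0
Move 6: W@(2,2) -> caps B=0 W=0
Move 7: B@(2,4) -> caps B=0 W=0
Move 8: W@(3,3) -> caps B=0 W=0
Move 9: B@(0,1) -> caps B=1 W=0
Move 10: W@(0,4) -> caps B=1 W=0
Move 11: B@(2,0) -> caps B=1 W=0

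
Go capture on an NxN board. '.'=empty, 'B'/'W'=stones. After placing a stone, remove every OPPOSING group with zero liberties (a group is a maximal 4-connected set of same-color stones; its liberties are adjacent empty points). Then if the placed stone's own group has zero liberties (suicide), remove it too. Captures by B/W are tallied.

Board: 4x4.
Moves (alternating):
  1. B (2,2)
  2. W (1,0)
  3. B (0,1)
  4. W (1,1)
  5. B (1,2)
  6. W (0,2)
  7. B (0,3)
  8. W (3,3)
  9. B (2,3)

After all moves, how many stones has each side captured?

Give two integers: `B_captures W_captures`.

Move 1: B@(2,2) -> caps B=0 W=0
Move 2: W@(1,0) -> caps B=0 W=0
Move 3: B@(0,1) -> caps B=0 W=0
Move 4: W@(1,1) -> caps B=0 W=0
Move 5: B@(1,2) -> caps B=0 W=0
Move 6: W@(0,2) -> caps B=0 W=0
Move 7: B@(0,3) -> caps B=1 W=0
Move 8: W@(3,3) -> caps B=1 W=0
Move 9: B@(2,3) -> caps B=1 W=0

Answer: 1 0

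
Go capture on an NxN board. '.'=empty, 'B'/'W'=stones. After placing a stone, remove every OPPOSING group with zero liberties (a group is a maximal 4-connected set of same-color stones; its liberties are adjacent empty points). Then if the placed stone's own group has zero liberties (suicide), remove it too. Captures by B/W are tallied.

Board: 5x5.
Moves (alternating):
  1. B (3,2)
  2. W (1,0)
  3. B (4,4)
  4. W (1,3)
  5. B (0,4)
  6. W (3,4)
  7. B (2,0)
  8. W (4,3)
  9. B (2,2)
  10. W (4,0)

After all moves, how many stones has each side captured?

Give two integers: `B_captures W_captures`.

Answer: 0 1

Derivation:
Move 1: B@(3,2) -> caps B=0 W=0
Move 2: W@(1,0) -> caps B=0 W=0
Move 3: B@(4,4) -> caps B=0 W=0
Move 4: W@(1,3) -> caps B=0 W=0
Move 5: B@(0,4) -> caps B=0 W=0
Move 6: W@(3,4) -> caps B=0 W=0
Move 7: B@(2,0) -> caps B=0 W=0
Move 8: W@(4,3) -> caps B=0 W=1
Move 9: B@(2,2) -> caps B=0 W=1
Move 10: W@(4,0) -> caps B=0 W=1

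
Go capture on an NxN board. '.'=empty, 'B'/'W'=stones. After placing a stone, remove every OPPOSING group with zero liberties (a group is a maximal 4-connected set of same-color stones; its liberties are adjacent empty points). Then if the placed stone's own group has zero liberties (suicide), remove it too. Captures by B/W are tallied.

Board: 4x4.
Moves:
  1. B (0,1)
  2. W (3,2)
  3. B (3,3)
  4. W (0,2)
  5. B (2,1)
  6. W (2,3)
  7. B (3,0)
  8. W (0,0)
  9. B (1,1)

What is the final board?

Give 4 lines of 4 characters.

Move 1: B@(0,1) -> caps B=0 W=0
Move 2: W@(3,2) -> caps B=0 W=0
Move 3: B@(3,3) -> caps B=0 W=0
Move 4: W@(0,2) -> caps B=0 W=0
Move 5: B@(2,1) -> caps B=0 W=0
Move 6: W@(2,3) -> caps B=0 W=1
Move 7: B@(3,0) -> caps B=0 W=1
Move 8: W@(0,0) -> caps B=0 W=1
Move 9: B@(1,1) -> caps B=0 W=1

Answer: WBW.
.B..
.B.W
B.W.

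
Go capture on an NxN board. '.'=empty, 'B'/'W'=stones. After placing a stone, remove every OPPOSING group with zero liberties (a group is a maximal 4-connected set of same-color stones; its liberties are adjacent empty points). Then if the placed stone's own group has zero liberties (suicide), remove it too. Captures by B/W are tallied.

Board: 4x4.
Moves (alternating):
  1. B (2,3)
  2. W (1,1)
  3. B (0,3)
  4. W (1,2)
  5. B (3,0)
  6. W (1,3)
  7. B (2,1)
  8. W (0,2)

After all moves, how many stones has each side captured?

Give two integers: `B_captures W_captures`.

Answer: 0 1

Derivation:
Move 1: B@(2,3) -> caps B=0 W=0
Move 2: W@(1,1) -> caps B=0 W=0
Move 3: B@(0,3) -> caps B=0 W=0
Move 4: W@(1,2) -> caps B=0 W=0
Move 5: B@(3,0) -> caps B=0 W=0
Move 6: W@(1,3) -> caps B=0 W=0
Move 7: B@(2,1) -> caps B=0 W=0
Move 8: W@(0,2) -> caps B=0 W=1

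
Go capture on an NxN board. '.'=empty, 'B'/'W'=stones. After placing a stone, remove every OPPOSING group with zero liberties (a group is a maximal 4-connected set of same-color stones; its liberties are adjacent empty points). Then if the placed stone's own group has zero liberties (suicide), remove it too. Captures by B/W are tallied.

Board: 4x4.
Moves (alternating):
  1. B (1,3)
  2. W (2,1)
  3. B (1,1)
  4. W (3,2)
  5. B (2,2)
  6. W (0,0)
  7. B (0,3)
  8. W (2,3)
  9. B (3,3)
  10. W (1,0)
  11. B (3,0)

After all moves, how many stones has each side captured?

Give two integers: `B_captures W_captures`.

Move 1: B@(1,3) -> caps B=0 W=0
Move 2: W@(2,1) -> caps B=0 W=0
Move 3: B@(1,1) -> caps B=0 W=0
Move 4: W@(3,2) -> caps B=0 W=0
Move 5: B@(2,2) -> caps B=0 W=0
Move 6: W@(0,0) -> caps B=0 W=0
Move 7: B@(0,3) -> caps B=0 W=0
Move 8: W@(2,3) -> caps B=0 W=0
Move 9: B@(3,3) -> caps B=1 W=0
Move 10: W@(1,0) -> caps B=1 W=0
Move 11: B@(3,0) -> caps B=1 W=0

Answer: 1 0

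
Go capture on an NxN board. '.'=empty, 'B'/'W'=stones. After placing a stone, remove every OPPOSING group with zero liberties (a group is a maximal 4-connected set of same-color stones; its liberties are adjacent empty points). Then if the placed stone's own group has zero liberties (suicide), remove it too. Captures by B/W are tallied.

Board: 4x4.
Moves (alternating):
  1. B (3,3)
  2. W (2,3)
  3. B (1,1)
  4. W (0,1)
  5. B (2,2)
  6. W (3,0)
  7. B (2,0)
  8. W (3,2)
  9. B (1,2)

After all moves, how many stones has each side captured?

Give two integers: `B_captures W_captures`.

Move 1: B@(3,3) -> caps B=0 W=0
Move 2: W@(2,3) -> caps B=0 W=0
Move 3: B@(1,1) -> caps B=0 W=0
Move 4: W@(0,1) -> caps B=0 W=0
Move 5: B@(2,2) -> caps B=0 W=0
Move 6: W@(3,0) -> caps B=0 W=0
Move 7: B@(2,0) -> caps B=0 W=0
Move 8: W@(3,2) -> caps B=0 W=1
Move 9: B@(1,2) -> caps B=0 W=1

Answer: 0 1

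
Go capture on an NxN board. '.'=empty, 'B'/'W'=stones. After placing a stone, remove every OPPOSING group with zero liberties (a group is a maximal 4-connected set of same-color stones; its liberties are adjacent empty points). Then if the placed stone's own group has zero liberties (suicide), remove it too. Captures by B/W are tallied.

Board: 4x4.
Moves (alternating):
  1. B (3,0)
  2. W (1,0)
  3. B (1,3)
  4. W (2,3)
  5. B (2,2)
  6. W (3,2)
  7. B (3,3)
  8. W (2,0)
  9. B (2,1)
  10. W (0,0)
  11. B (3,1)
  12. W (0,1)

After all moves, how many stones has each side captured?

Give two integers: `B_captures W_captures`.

Answer: 2 0

Derivation:
Move 1: B@(3,0) -> caps B=0 W=0
Move 2: W@(1,0) -> caps B=0 W=0
Move 3: B@(1,3) -> caps B=0 W=0
Move 4: W@(2,3) -> caps B=0 W=0
Move 5: B@(2,2) -> caps B=0 W=0
Move 6: W@(3,2) -> caps B=0 W=0
Move 7: B@(3,3) -> caps B=1 W=0
Move 8: W@(2,0) -> caps B=1 W=0
Move 9: B@(2,1) -> caps B=1 W=0
Move 10: W@(0,0) -> caps B=1 W=0
Move 11: B@(3,1) -> caps B=2 W=0
Move 12: W@(0,1) -> caps B=2 W=0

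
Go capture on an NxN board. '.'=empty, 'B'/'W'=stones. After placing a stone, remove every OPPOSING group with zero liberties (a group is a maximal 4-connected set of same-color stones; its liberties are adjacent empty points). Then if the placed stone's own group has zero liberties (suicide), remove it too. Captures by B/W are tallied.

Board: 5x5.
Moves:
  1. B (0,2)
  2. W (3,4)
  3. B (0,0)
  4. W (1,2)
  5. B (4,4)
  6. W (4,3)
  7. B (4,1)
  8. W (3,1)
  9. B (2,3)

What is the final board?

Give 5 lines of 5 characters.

Answer: B.B..
..W..
...B.
.W..W
.B.W.

Derivation:
Move 1: B@(0,2) -> caps B=0 W=0
Move 2: W@(3,4) -> caps B=0 W=0
Move 3: B@(0,0) -> caps B=0 W=0
Move 4: W@(1,2) -> caps B=0 W=0
Move 5: B@(4,4) -> caps B=0 W=0
Move 6: W@(4,3) -> caps B=0 W=1
Move 7: B@(4,1) -> caps B=0 W=1
Move 8: W@(3,1) -> caps B=0 W=1
Move 9: B@(2,3) -> caps B=0 W=1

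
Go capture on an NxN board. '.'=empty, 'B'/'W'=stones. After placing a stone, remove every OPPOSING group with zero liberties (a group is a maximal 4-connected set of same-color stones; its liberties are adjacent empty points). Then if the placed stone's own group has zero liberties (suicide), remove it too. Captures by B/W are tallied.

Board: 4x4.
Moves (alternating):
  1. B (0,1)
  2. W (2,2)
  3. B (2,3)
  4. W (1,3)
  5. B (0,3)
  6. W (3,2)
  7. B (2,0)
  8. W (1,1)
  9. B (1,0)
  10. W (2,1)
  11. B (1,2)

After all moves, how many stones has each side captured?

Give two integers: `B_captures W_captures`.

Answer: 1 0

Derivation:
Move 1: B@(0,1) -> caps B=0 W=0
Move 2: W@(2,2) -> caps B=0 W=0
Move 3: B@(2,3) -> caps B=0 W=0
Move 4: W@(1,3) -> caps B=0 W=0
Move 5: B@(0,3) -> caps B=0 W=0
Move 6: W@(3,2) -> caps B=0 W=0
Move 7: B@(2,0) -> caps B=0 W=0
Move 8: W@(1,1) -> caps B=0 W=0
Move 9: B@(1,0) -> caps B=0 W=0
Move 10: W@(2,1) -> caps B=0 W=0
Move 11: B@(1,2) -> caps B=1 W=0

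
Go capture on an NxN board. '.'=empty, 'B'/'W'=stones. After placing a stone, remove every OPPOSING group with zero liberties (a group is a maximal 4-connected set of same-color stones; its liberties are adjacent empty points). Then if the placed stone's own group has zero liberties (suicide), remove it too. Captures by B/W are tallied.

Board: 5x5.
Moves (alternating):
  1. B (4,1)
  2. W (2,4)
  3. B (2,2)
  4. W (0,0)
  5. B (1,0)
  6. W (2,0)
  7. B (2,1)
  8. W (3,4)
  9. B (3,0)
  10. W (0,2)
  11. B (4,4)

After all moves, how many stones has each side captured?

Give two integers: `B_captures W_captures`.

Move 1: B@(4,1) -> caps B=0 W=0
Move 2: W@(2,4) -> caps B=0 W=0
Move 3: B@(2,2) -> caps B=0 W=0
Move 4: W@(0,0) -> caps B=0 W=0
Move 5: B@(1,0) -> caps B=0 W=0
Move 6: W@(2,0) -> caps B=0 W=0
Move 7: B@(2,1) -> caps B=0 W=0
Move 8: W@(3,4) -> caps B=0 W=0
Move 9: B@(3,0) -> caps B=1 W=0
Move 10: W@(0,2) -> caps B=1 W=0
Move 11: B@(4,4) -> caps B=1 W=0

Answer: 1 0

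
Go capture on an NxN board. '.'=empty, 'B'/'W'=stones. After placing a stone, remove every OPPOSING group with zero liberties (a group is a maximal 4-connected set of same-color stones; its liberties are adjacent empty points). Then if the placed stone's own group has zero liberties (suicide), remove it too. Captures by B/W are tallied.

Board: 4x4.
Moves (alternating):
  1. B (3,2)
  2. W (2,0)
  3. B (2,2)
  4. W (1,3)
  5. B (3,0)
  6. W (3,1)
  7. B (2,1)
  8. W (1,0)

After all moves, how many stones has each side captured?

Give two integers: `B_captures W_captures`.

Answer: 0 1

Derivation:
Move 1: B@(3,2) -> caps B=0 W=0
Move 2: W@(2,0) -> caps B=0 W=0
Move 3: B@(2,2) -> caps B=0 W=0
Move 4: W@(1,3) -> caps B=0 W=0
Move 5: B@(3,0) -> caps B=0 W=0
Move 6: W@(3,1) -> caps B=0 W=1
Move 7: B@(2,1) -> caps B=0 W=1
Move 8: W@(1,0) -> caps B=0 W=1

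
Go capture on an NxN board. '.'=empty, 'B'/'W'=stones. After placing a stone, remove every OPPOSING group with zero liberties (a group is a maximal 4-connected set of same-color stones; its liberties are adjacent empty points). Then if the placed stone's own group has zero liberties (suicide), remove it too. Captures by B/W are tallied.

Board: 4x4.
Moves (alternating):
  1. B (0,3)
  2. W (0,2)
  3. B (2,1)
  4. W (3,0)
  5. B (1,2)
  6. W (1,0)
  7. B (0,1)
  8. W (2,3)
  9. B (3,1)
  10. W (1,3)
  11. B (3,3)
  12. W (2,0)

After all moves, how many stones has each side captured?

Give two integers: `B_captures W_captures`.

Answer: 1 0

Derivation:
Move 1: B@(0,3) -> caps B=0 W=0
Move 2: W@(0,2) -> caps B=0 W=0
Move 3: B@(2,1) -> caps B=0 W=0
Move 4: W@(3,0) -> caps B=0 W=0
Move 5: B@(1,2) -> caps B=0 W=0
Move 6: W@(1,0) -> caps B=0 W=0
Move 7: B@(0,1) -> caps B=1 W=0
Move 8: W@(2,3) -> caps B=1 W=0
Move 9: B@(3,1) -> caps B=1 W=0
Move 10: W@(1,3) -> caps B=1 W=0
Move 11: B@(3,3) -> caps B=1 W=0
Move 12: W@(2,0) -> caps B=1 W=0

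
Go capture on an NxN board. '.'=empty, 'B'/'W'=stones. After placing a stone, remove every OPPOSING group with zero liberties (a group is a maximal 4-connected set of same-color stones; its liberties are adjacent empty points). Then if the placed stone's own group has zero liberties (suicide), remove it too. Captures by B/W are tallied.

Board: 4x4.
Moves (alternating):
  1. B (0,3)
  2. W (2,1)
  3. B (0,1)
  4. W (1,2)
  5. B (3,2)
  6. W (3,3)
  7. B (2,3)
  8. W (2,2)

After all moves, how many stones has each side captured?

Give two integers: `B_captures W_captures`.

Move 1: B@(0,3) -> caps B=0 W=0
Move 2: W@(2,1) -> caps B=0 W=0
Move 3: B@(0,1) -> caps B=0 W=0
Move 4: W@(1,2) -> caps B=0 W=0
Move 5: B@(3,2) -> caps B=0 W=0
Move 6: W@(3,3) -> caps B=0 W=0
Move 7: B@(2,3) -> caps B=1 W=0
Move 8: W@(2,2) -> caps B=1 W=0

Answer: 1 0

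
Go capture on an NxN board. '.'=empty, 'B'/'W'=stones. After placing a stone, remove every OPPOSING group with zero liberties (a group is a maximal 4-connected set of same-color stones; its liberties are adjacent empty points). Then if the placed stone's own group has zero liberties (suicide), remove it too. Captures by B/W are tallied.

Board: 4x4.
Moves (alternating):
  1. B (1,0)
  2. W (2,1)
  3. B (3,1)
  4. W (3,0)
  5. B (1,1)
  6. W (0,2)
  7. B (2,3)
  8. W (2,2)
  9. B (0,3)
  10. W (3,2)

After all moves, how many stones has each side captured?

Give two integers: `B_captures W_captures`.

Answer: 0 1

Derivation:
Move 1: B@(1,0) -> caps B=0 W=0
Move 2: W@(2,1) -> caps B=0 W=0
Move 3: B@(3,1) -> caps B=0 W=0
Move 4: W@(3,0) -> caps B=0 W=0
Move 5: B@(1,1) -> caps B=0 W=0
Move 6: W@(0,2) -> caps B=0 W=0
Move 7: B@(2,3) -> caps B=0 W=0
Move 8: W@(2,2) -> caps B=0 W=0
Move 9: B@(0,3) -> caps B=0 W=0
Move 10: W@(3,2) -> caps B=0 W=1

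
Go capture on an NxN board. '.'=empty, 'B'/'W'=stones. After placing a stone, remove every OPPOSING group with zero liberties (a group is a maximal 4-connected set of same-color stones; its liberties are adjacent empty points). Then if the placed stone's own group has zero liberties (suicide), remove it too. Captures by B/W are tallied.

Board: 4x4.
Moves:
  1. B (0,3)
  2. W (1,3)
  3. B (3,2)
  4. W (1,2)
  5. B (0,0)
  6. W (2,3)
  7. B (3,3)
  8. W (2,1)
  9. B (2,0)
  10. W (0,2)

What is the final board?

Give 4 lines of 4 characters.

Answer: B.W.
..WW
BW.W
..BB

Derivation:
Move 1: B@(0,3) -> caps B=0 W=0
Move 2: W@(1,3) -> caps B=0 W=0
Move 3: B@(3,2) -> caps B=0 W=0
Move 4: W@(1,2) -> caps B=0 W=0
Move 5: B@(0,0) -> caps B=0 W=0
Move 6: W@(2,3) -> caps B=0 W=0
Move 7: B@(3,3) -> caps B=0 W=0
Move 8: W@(2,1) -> caps B=0 W=0
Move 9: B@(2,0) -> caps B=0 W=0
Move 10: W@(0,2) -> caps B=0 W=1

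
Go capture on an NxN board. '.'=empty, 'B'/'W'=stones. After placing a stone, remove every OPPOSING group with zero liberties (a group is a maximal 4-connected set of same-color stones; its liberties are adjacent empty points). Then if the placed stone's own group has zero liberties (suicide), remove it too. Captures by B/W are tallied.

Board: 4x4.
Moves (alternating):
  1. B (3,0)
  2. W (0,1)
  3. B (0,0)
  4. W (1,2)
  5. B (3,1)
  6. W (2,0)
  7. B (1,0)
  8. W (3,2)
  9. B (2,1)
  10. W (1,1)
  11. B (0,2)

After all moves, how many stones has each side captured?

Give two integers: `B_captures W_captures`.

Move 1: B@(3,0) -> caps B=0 W=0
Move 2: W@(0,1) -> caps B=0 W=0
Move 3: B@(0,0) -> caps B=0 W=0
Move 4: W@(1,2) -> caps B=0 W=0
Move 5: B@(3,1) -> caps B=0 W=0
Move 6: W@(2,0) -> caps B=0 W=0
Move 7: B@(1,0) -> caps B=0 W=0
Move 8: W@(3,2) -> caps B=0 W=0
Move 9: B@(2,1) -> caps B=1 W=0
Move 10: W@(1,1) -> caps B=1 W=0
Move 11: B@(0,2) -> caps B=1 W=0

Answer: 1 0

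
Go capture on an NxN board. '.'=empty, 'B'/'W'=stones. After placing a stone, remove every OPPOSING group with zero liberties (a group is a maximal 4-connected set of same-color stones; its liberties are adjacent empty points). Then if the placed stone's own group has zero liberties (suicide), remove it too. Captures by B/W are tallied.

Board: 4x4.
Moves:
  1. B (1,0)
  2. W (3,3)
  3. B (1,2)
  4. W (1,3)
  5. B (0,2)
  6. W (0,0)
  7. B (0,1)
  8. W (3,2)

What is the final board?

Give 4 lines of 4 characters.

Answer: .BB.
B.BW
....
..WW

Derivation:
Move 1: B@(1,0) -> caps B=0 W=0
Move 2: W@(3,3) -> caps B=0 W=0
Move 3: B@(1,2) -> caps B=0 W=0
Move 4: W@(1,3) -> caps B=0 W=0
Move 5: B@(0,2) -> caps B=0 W=0
Move 6: W@(0,0) -> caps B=0 W=0
Move 7: B@(0,1) -> caps B=1 W=0
Move 8: W@(3,2) -> caps B=1 W=0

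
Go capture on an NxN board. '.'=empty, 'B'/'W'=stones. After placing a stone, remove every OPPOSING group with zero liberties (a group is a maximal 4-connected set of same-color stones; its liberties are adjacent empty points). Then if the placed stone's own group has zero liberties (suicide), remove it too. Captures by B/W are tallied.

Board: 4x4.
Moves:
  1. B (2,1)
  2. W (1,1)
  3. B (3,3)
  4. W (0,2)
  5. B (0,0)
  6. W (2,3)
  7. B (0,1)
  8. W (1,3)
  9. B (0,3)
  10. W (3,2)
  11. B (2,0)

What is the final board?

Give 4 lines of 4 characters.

Move 1: B@(2,1) -> caps B=0 W=0
Move 2: W@(1,1) -> caps B=0 W=0
Move 3: B@(3,3) -> caps B=0 W=0
Move 4: W@(0,2) -> caps B=0 W=0
Move 5: B@(0,0) -> caps B=0 W=0
Move 6: W@(2,3) -> caps B=0 W=0
Move 7: B@(0,1) -> caps B=0 W=0
Move 8: W@(1,3) -> caps B=0 W=0
Move 9: B@(0,3) -> caps B=0 W=0
Move 10: W@(3,2) -> caps B=0 W=1
Move 11: B@(2,0) -> caps B=0 W=1

Answer: BBW.
.W.W
BB.W
..W.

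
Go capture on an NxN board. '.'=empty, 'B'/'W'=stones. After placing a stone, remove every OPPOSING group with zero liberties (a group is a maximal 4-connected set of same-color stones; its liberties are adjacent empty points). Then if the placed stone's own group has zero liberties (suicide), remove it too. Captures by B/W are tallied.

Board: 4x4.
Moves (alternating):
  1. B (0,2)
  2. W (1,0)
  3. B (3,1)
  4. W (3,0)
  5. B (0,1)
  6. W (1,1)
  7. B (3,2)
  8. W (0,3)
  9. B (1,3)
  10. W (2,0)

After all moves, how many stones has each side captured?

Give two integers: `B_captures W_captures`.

Answer: 1 0

Derivation:
Move 1: B@(0,2) -> caps B=0 W=0
Move 2: W@(1,0) -> caps B=0 W=0
Move 3: B@(3,1) -> caps B=0 W=0
Move 4: W@(3,0) -> caps B=0 W=0
Move 5: B@(0,1) -> caps B=0 W=0
Move 6: W@(1,1) -> caps B=0 W=0
Move 7: B@(3,2) -> caps B=0 W=0
Move 8: W@(0,3) -> caps B=0 W=0
Move 9: B@(1,3) -> caps B=1 W=0
Move 10: W@(2,0) -> caps B=1 W=0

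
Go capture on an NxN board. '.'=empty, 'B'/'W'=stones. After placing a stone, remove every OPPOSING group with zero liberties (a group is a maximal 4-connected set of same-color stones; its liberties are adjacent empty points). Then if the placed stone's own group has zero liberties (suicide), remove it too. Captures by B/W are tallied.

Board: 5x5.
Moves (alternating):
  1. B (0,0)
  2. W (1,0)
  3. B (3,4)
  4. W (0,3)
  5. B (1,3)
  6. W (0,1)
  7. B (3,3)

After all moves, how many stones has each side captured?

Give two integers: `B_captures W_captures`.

Answer: 0 1

Derivation:
Move 1: B@(0,0) -> caps B=0 W=0
Move 2: W@(1,0) -> caps B=0 W=0
Move 3: B@(3,4) -> caps B=0 W=0
Move 4: W@(0,3) -> caps B=0 W=0
Move 5: B@(1,3) -> caps B=0 W=0
Move 6: W@(0,1) -> caps B=0 W=1
Move 7: B@(3,3) -> caps B=0 W=1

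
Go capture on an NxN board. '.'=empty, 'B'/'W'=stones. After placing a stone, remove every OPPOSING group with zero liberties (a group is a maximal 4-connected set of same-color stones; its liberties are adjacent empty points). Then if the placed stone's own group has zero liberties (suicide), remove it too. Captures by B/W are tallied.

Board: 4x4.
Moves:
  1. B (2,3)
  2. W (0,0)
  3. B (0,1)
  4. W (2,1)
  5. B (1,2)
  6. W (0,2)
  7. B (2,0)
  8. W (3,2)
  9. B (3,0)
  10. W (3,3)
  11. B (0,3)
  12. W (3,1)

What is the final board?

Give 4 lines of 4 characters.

Move 1: B@(2,3) -> caps B=0 W=0
Move 2: W@(0,0) -> caps B=0 W=0
Move 3: B@(0,1) -> caps B=0 W=0
Move 4: W@(2,1) -> caps B=0 W=0
Move 5: B@(1,2) -> caps B=0 W=0
Move 6: W@(0,2) -> caps B=0 W=0
Move 7: B@(2,0) -> caps B=0 W=0
Move 8: W@(3,2) -> caps B=0 W=0
Move 9: B@(3,0) -> caps B=0 W=0
Move 10: W@(3,3) -> caps B=0 W=0
Move 11: B@(0,3) -> caps B=1 W=0
Move 12: W@(3,1) -> caps B=1 W=0

Answer: WB.B
..B.
BW.B
BWWW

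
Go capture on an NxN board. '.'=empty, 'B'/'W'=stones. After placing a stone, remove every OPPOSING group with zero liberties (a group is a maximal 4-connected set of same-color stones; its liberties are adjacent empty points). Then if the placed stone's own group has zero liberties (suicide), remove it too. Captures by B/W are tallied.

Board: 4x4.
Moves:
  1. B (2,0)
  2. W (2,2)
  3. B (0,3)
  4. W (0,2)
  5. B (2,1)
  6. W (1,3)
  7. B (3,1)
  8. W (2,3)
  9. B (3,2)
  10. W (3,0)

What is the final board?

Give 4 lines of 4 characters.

Answer: ..W.
...W
BBWW
.BB.

Derivation:
Move 1: B@(2,0) -> caps B=0 W=0
Move 2: W@(2,2) -> caps B=0 W=0
Move 3: B@(0,3) -> caps B=0 W=0
Move 4: W@(0,2) -> caps B=0 W=0
Move 5: B@(2,1) -> caps B=0 W=0
Move 6: W@(1,3) -> caps B=0 W=1
Move 7: B@(3,1) -> caps B=0 W=1
Move 8: W@(2,3) -> caps B=0 W=1
Move 9: B@(3,2) -> caps B=0 W=1
Move 10: W@(3,0) -> caps B=0 W=1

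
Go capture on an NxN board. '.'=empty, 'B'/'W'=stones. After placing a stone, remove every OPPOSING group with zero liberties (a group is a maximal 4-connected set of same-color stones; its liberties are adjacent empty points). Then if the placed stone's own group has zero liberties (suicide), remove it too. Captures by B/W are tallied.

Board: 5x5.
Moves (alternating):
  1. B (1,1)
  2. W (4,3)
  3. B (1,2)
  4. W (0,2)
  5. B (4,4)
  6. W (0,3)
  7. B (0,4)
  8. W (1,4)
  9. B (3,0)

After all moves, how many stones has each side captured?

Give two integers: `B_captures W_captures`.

Answer: 0 1

Derivation:
Move 1: B@(1,1) -> caps B=0 W=0
Move 2: W@(4,3) -> caps B=0 W=0
Move 3: B@(1,2) -> caps B=0 W=0
Move 4: W@(0,2) -> caps B=0 W=0
Move 5: B@(4,4) -> caps B=0 W=0
Move 6: W@(0,3) -> caps B=0 W=0
Move 7: B@(0,4) -> caps B=0 W=0
Move 8: W@(1,4) -> caps B=0 W=1
Move 9: B@(3,0) -> caps B=0 W=1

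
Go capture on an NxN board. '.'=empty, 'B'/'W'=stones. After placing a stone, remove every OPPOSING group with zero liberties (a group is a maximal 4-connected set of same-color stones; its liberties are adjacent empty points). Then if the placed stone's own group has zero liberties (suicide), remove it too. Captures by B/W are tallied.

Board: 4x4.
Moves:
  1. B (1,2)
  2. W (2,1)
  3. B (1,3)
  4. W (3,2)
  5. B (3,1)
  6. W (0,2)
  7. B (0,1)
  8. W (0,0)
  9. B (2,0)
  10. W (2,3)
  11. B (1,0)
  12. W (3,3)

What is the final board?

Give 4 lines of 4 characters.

Move 1: B@(1,2) -> caps B=0 W=0
Move 2: W@(2,1) -> caps B=0 W=0
Move 3: B@(1,3) -> caps B=0 W=0
Move 4: W@(3,2) -> caps B=0 W=0
Move 5: B@(3,1) -> caps B=0 W=0
Move 6: W@(0,2) -> caps B=0 W=0
Move 7: B@(0,1) -> caps B=0 W=0
Move 8: W@(0,0) -> caps B=0 W=0
Move 9: B@(2,0) -> caps B=0 W=0
Move 10: W@(2,3) -> caps B=0 W=0
Move 11: B@(1,0) -> caps B=1 W=0
Move 12: W@(3,3) -> caps B=1 W=0

Answer: .BW.
B.BB
BW.W
.BWW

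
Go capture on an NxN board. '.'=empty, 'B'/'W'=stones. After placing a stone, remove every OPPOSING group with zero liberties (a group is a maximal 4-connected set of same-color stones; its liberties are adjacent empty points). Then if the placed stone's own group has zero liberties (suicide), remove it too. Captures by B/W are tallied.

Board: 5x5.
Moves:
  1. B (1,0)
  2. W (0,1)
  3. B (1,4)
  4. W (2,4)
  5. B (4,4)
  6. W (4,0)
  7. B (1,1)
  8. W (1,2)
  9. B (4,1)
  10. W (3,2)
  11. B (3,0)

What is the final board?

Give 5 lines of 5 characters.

Move 1: B@(1,0) -> caps B=0 W=0
Move 2: W@(0,1) -> caps B=0 W=0
Move 3: B@(1,4) -> caps B=0 W=0
Move 4: W@(2,4) -> caps B=0 W=0
Move 5: B@(4,4) -> caps B=0 W=0
Move 6: W@(4,0) -> caps B=0 W=0
Move 7: B@(1,1) -> caps B=0 W=0
Move 8: W@(1,2) -> caps B=0 W=0
Move 9: B@(4,1) -> caps B=0 W=0
Move 10: W@(3,2) -> caps B=0 W=0
Move 11: B@(3,0) -> caps B=1 W=0

Answer: .W...
BBW.B
....W
B.W..
.B..B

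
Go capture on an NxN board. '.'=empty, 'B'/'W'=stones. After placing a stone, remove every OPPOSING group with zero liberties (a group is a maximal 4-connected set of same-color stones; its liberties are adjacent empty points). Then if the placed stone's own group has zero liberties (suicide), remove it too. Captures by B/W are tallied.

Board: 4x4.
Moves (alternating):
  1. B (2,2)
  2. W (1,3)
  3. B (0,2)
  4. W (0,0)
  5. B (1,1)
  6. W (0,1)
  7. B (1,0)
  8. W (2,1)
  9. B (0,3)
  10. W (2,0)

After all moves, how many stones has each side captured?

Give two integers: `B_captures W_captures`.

Move 1: B@(2,2) -> caps B=0 W=0
Move 2: W@(1,3) -> caps B=0 W=0
Move 3: B@(0,2) -> caps B=0 W=0
Move 4: W@(0,0) -> caps B=0 W=0
Move 5: B@(1,1) -> caps B=0 W=0
Move 6: W@(0,1) -> caps B=0 W=0
Move 7: B@(1,0) -> caps B=2 W=0
Move 8: W@(2,1) -> caps B=2 W=0
Move 9: B@(0,3) -> caps B=2 W=0
Move 10: W@(2,0) -> caps B=2 W=0

Answer: 2 0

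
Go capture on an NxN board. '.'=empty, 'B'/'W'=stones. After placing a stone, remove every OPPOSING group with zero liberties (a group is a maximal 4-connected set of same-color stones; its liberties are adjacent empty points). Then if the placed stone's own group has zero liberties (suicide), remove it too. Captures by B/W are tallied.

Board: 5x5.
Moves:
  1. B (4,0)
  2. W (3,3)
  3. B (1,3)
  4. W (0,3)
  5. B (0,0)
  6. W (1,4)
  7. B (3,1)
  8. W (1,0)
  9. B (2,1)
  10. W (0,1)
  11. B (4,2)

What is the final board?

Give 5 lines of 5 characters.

Answer: .W.W.
W..BW
.B...
.B.W.
B.B..

Derivation:
Move 1: B@(4,0) -> caps B=0 W=0
Move 2: W@(3,3) -> caps B=0 W=0
Move 3: B@(1,3) -> caps B=0 W=0
Move 4: W@(0,3) -> caps B=0 W=0
Move 5: B@(0,0) -> caps B=0 W=0
Move 6: W@(1,4) -> caps B=0 W=0
Move 7: B@(3,1) -> caps B=0 W=0
Move 8: W@(1,0) -> caps B=0 W=0
Move 9: B@(2,1) -> caps B=0 W=0
Move 10: W@(0,1) -> caps B=0 W=1
Move 11: B@(4,2) -> caps B=0 W=1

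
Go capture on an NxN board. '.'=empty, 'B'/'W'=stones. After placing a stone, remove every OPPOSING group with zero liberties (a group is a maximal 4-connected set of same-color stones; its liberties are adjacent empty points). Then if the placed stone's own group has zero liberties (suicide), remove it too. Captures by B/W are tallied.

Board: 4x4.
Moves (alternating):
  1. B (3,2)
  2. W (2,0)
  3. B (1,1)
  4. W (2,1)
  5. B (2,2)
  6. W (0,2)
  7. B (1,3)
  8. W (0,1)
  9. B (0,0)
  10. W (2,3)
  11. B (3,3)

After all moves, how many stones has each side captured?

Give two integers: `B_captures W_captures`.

Answer: 1 0

Derivation:
Move 1: B@(3,2) -> caps B=0 W=0
Move 2: W@(2,0) -> caps B=0 W=0
Move 3: B@(1,1) -> caps B=0 W=0
Move 4: W@(2,1) -> caps B=0 W=0
Move 5: B@(2,2) -> caps B=0 W=0
Move 6: W@(0,2) -> caps B=0 W=0
Move 7: B@(1,3) -> caps B=0 W=0
Move 8: W@(0,1) -> caps B=0 W=0
Move 9: B@(0,0) -> caps B=0 W=0
Move 10: W@(2,3) -> caps B=0 W=0
Move 11: B@(3,3) -> caps B=1 W=0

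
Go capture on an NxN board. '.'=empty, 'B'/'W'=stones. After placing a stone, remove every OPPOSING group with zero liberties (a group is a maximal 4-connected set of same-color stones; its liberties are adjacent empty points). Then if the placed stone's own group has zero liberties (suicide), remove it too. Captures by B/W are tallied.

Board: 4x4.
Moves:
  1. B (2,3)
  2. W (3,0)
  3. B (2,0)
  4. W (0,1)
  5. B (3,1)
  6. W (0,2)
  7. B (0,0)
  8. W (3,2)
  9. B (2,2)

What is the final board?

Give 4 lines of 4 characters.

Answer: BWW.
....
B.BB
.BW.

Derivation:
Move 1: B@(2,3) -> caps B=0 W=0
Move 2: W@(3,0) -> caps B=0 W=0
Move 3: B@(2,0) -> caps B=0 W=0
Move 4: W@(0,1) -> caps B=0 W=0
Move 5: B@(3,1) -> caps B=1 W=0
Move 6: W@(0,2) -> caps B=1 W=0
Move 7: B@(0,0) -> caps B=1 W=0
Move 8: W@(3,2) -> caps B=1 W=0
Move 9: B@(2,2) -> caps B=1 W=0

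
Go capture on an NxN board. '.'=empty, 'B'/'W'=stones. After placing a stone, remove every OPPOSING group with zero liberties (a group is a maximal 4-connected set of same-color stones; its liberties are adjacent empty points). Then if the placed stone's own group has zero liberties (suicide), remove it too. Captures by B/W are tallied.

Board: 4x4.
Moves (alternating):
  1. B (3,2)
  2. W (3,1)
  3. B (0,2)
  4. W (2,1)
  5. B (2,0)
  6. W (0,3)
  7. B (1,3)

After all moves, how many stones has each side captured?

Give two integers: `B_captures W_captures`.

Answer: 1 0

Derivation:
Move 1: B@(3,2) -> caps B=0 W=0
Move 2: W@(3,1) -> caps B=0 W=0
Move 3: B@(0,2) -> caps B=0 W=0
Move 4: W@(2,1) -> caps B=0 W=0
Move 5: B@(2,0) -> caps B=0 W=0
Move 6: W@(0,3) -> caps B=0 W=0
Move 7: B@(1,3) -> caps B=1 W=0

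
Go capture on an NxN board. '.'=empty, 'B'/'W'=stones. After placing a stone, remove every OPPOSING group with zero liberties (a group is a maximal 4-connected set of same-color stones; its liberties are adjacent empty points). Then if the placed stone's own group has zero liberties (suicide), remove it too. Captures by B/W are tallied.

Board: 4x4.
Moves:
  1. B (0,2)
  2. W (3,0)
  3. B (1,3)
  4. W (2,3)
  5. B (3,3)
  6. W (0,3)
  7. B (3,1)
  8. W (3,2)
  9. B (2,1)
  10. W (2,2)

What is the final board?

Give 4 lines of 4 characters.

Move 1: B@(0,2) -> caps B=0 W=0
Move 2: W@(3,0) -> caps B=0 W=0
Move 3: B@(1,3) -> caps B=0 W=0
Move 4: W@(2,3) -> caps B=0 W=0
Move 5: B@(3,3) -> caps B=0 W=0
Move 6: W@(0,3) -> caps B=0 W=0
Move 7: B@(3,1) -> caps B=0 W=0
Move 8: W@(3,2) -> caps B=0 W=1
Move 9: B@(2,1) -> caps B=0 W=1
Move 10: W@(2,2) -> caps B=0 W=1

Answer: ..B.
...B
.BWW
WBW.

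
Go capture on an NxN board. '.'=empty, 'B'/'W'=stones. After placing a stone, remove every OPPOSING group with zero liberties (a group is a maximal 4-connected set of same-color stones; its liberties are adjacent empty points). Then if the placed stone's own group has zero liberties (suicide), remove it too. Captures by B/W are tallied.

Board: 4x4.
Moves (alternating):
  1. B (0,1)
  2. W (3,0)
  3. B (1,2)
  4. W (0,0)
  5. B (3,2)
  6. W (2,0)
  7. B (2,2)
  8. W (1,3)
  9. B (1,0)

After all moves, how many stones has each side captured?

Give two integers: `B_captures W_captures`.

Move 1: B@(0,1) -> caps B=0 W=0
Move 2: W@(3,0) -> caps B=0 W=0
Move 3: B@(1,2) -> caps B=0 W=0
Move 4: W@(0,0) -> caps B=0 W=0
Move 5: B@(3,2) -> caps B=0 W=0
Move 6: W@(2,0) -> caps B=0 W=0
Move 7: B@(2,2) -> caps B=0 W=0
Move 8: W@(1,3) -> caps B=0 W=0
Move 9: B@(1,0) -> caps B=1 W=0

Answer: 1 0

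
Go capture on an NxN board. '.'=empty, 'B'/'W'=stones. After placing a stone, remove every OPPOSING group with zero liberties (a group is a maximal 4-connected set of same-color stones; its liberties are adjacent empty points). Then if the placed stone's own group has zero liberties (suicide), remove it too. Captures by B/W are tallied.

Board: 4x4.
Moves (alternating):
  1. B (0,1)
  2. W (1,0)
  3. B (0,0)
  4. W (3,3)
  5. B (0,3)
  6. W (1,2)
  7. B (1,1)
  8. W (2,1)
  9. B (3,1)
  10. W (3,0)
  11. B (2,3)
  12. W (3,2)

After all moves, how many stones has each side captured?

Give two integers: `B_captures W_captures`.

Move 1: B@(0,1) -> caps B=0 W=0
Move 2: W@(1,0) -> caps B=0 W=0
Move 3: B@(0,0) -> caps B=0 W=0
Move 4: W@(3,3) -> caps B=0 W=0
Move 5: B@(0,3) -> caps B=0 W=0
Move 6: W@(1,2) -> caps B=0 W=0
Move 7: B@(1,1) -> caps B=0 W=0
Move 8: W@(2,1) -> caps B=0 W=0
Move 9: B@(3,1) -> caps B=0 W=0
Move 10: W@(3,0) -> caps B=0 W=0
Move 11: B@(2,3) -> caps B=0 W=0
Move 12: W@(3,2) -> caps B=0 W=1

Answer: 0 1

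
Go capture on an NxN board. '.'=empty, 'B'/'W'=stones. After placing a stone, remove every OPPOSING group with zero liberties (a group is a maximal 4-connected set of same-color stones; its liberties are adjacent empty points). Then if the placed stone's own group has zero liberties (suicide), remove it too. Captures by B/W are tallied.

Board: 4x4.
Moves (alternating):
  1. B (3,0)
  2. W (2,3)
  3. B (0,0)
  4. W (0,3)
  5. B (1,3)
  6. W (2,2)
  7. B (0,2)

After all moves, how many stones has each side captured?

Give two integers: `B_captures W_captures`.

Answer: 1 0

Derivation:
Move 1: B@(3,0) -> caps B=0 W=0
Move 2: W@(2,3) -> caps B=0 W=0
Move 3: B@(0,0) -> caps B=0 W=0
Move 4: W@(0,3) -> caps B=0 W=0
Move 5: B@(1,3) -> caps B=0 W=0
Move 6: W@(2,2) -> caps B=0 W=0
Move 7: B@(0,2) -> caps B=1 W=0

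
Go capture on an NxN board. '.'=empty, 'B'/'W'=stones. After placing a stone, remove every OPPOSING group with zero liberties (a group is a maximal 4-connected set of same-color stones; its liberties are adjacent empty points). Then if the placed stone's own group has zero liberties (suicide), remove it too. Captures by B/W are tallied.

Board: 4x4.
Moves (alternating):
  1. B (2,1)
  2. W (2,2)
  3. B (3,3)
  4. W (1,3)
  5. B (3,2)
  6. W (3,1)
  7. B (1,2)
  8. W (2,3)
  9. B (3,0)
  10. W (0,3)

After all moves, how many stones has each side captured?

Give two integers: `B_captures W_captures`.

Move 1: B@(2,1) -> caps B=0 W=0
Move 2: W@(2,2) -> caps B=0 W=0
Move 3: B@(3,3) -> caps B=0 W=0
Move 4: W@(1,3) -> caps B=0 W=0
Move 5: B@(3,2) -> caps B=0 W=0
Move 6: W@(3,1) -> caps B=0 W=0
Move 7: B@(1,2) -> caps B=0 W=0
Move 8: W@(2,3) -> caps B=0 W=2
Move 9: B@(3,0) -> caps B=0 W=2
Move 10: W@(0,3) -> caps B=0 W=2

Answer: 0 2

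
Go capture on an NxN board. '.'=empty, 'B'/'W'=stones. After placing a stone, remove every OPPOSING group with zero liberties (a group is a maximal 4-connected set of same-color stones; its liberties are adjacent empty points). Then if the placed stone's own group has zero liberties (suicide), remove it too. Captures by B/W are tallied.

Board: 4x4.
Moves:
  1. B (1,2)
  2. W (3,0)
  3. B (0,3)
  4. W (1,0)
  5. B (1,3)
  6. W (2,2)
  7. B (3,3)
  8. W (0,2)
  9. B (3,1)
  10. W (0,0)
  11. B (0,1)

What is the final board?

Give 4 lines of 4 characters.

Move 1: B@(1,2) -> caps B=0 W=0
Move 2: W@(3,0) -> caps B=0 W=0
Move 3: B@(0,3) -> caps B=0 W=0
Move 4: W@(1,0) -> caps B=0 W=0
Move 5: B@(1,3) -> caps B=0 W=0
Move 6: W@(2,2) -> caps B=0 W=0
Move 7: B@(3,3) -> caps B=0 W=0
Move 8: W@(0,2) -> caps B=0 W=0
Move 9: B@(3,1) -> caps B=0 W=0
Move 10: W@(0,0) -> caps B=0 W=0
Move 11: B@(0,1) -> caps B=1 W=0

Answer: WB.B
W.BB
..W.
WB.B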